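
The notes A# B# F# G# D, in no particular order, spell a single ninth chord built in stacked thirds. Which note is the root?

G#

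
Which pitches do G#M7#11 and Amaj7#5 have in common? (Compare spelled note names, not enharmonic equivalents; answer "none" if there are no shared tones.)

G#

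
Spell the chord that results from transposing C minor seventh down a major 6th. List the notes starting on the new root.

C down a major 6th → E-flat. New chord: E-flat minor seventh.
- root: E-flat
- minor 3rd: G-flat
- perfect 5th: B-flat
- minor 7th: D-flat

E-flat, G-flat, B-flat, D-flat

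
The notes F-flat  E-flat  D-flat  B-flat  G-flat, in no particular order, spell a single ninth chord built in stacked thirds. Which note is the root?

E-flat

Arranged so that each adjacent pair is a third by letter name: E-flat – G-flat – B-flat – D-flat – F-flat.
The bottom of that stack, E-flat, is the root (this is E-flat minor seventh flat nine).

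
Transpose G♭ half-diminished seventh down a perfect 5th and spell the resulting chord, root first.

A perfect 5th down from G-flat is C-flat, so the new chord is C-flat half-diminished seventh.
C-flat — root
E-double-flat — minor 3rd
G-double-flat — diminished 5th
B-double-flat — minor 7th

C-flat, E-double-flat, G-double-flat, B-double-flat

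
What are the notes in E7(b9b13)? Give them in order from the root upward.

Root E, quality dominant seventh flat nine flat thirteen:
- root: E
- major 3rd: G#
- perfect 5th: B
- minor 7th: D
- minor 9th: F
- minor 13th: C

E, G#, B, D, F, C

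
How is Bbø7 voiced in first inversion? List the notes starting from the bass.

Db Fb Ab Bb

Bbø7 = Bb–Db–Fb–Ab; first inversion → third (Db) lowest.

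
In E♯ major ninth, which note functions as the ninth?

F𝄪

Root of E♯ major ninth = E♯. The 9th is a major 9th: E♯ up a major 9th → F𝄪.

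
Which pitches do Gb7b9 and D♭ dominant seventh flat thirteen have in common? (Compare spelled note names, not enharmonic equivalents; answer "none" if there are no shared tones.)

Db

Gb7b9 = Gb, Bb, Db, Fb, Abb.
D♭ dominant seventh flat thirteen = Db, F, Ab, Cb, Bbb.
Shared: Db.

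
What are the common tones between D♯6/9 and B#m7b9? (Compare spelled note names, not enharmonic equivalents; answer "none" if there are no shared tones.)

D♯, F𝄪, A♯, B♯

D♯6/9: D♯ F𝄪 A♯ B♯ E♯
B#m7b9: B♯ D♯ F𝄪 A♯ C♯
Common to both → D♯, F𝄪, A♯, B♯.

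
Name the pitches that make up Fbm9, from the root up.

F♭, A𝄫, C♭, E𝄫, G♭

Fbm9: minor ninth on F♭.
Root: F♭
Minor 3rd (3rd): A𝄫
Perfect 5th (5th): C♭
Minor 7th (7th): E𝄫
Major 9th (9th): G♭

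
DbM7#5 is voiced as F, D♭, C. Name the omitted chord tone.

The full DbM7#5 chord is D♭, F, A, C.
Comparing with the voicing, the augmented 5th (5th) — A — is absent.

A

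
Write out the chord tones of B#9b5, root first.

B#9b5 is a dominant ninth flat five built on B#.
Root: B#
Major 3rd (3rd): D##
Diminished 5th (5th): F#
Minor 7th (7th): A#
Major 9th (9th): C##

B#  D##  F#  A#  C##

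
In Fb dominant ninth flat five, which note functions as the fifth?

C-double-flat

Root of Fb dominant ninth flat five = F-flat. The 5th is a diminished 5th: F-flat up a diminished 5th → C-double-flat.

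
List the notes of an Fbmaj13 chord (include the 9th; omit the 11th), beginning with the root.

Root Fb, quality major thirteenth:
root → Fb
3rd (major 3rd) → Ab
5th (perfect 5th) → Cb
7th (major 7th) → Eb
9th (major 9th) → Gb
13th (major 13th) → Db

Fb, Ab, Cb, Eb, Gb, Db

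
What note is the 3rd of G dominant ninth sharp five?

B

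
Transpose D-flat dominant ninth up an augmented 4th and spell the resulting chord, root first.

An augmented 4th up from D♭ is G, so the new chord is G dominant ninth.
Root: G
Major 3rd (3rd): B
Perfect 5th (5th): D
Minor 7th (7th): F
Major 9th (9th): A

G  B  D  F  A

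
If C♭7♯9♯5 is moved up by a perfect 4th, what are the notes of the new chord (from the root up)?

Fb, Ab, C, Ebb, G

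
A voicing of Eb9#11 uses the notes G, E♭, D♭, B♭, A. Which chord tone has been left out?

The full Eb9#11 chord is E♭, G, B♭, D♭, F, A.
Comparing with the voicing, the major 9th (9th) — F — is absent.

F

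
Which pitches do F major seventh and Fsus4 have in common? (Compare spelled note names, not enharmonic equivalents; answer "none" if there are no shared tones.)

F, C

F major seventh: F A C E
Fsus4: F Bb C
Common to both → F, C.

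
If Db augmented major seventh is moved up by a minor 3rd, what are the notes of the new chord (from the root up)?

Db up a minor 3rd → Fb. New chord: Fb augmented major seventh.
Fb — root
Ab — major 3rd
C — augmented 5th
Eb — major 7th

Fb, Ab, C, Eb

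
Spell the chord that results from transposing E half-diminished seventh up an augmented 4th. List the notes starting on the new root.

Transposed root: E → A-sharp (augmented 4th up). So we spell A-sharp half-diminished seventh:
- root: A-sharp
- minor 3rd: C-sharp
- diminished 5th: E
- minor 7th: G-sharp

A-sharp, C-sharp, E, G-sharp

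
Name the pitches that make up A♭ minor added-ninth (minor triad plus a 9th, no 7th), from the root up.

A♭ minor added-ninth: minor added-ninth on A-flat.
root → A-flat
3rd (minor 3rd) → C-flat
5th (perfect 5th) → E-flat
9th (major 9th) → B-flat

A-flat – C-flat – E-flat – B-flat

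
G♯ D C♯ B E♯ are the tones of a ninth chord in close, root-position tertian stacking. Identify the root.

Arranged so that each adjacent pair is a third by letter name: C♯ – E♯ – G♯ – B – D.
The bottom of that stack, C♯, is the root (this is C♯ dominant seventh flat nine).

C♯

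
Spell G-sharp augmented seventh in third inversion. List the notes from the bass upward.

G-sharp augmented seventh = G-sharp–B-sharp–D-double-sharp–F-sharp; third inversion → seventh (F-sharp) lowest.

F-sharp  G-sharp  B-sharp  D-double-sharp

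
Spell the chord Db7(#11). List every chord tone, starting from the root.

Db7(#11): dominant seventh sharp eleven on Db.
Db — root
F — major 3rd
Ab — perfect 5th
Cb — minor 7th
G — augmented 11th

Db F Ab Cb G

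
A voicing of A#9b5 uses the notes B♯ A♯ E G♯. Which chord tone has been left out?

The full A#9b5 chord is A♯, C𝄪, E, G♯, B♯.
Comparing with the voicing, the major 3rd (3rd) — C𝄪 — is absent.

C𝄪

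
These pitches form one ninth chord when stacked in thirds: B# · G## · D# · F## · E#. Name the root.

Stacking in thirds gives E# – G## – B# – D# – F##, so E# is the root — E# dominant ninth.

E#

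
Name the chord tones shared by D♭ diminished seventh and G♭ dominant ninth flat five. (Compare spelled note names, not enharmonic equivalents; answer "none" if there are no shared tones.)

F♭

D♭ diminished seventh = D♭, F♭, A𝄫, C𝄫.
G♭ dominant ninth flat five = G♭, B♭, D𝄫, F♭, A♭.
Shared: F♭.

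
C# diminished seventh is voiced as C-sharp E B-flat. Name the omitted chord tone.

C# diminished seventh = C-sharp, E, G, B-flat. The voicing lacks the 5th (diminished 5th), G.

G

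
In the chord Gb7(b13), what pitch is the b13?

Ebb

Root of Gb7(b13) = Gb. The 13th is a minor 13th: Gb up a minor 13th → Ebb.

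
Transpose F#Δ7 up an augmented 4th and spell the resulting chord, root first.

An augmented 4th up from F♯ is B♯, so the new chord is B♯ major seventh.
root → B♯
3rd (major 3rd) → D𝄪
5th (perfect 5th) → F𝄪
7th (major 7th) → A𝄪

B♯  D𝄪  F𝄪  A𝄪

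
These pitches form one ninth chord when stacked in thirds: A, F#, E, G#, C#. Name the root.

Stacking in thirds gives F# – A – C# – E – G#, so F# is the root — F# minor ninth.

F#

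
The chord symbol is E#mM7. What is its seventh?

D##

Root of E#mM7 = E#. The 7th is a major 7th: E# up a major 7th → D##.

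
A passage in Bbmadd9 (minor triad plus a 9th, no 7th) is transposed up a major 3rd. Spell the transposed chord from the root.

B♭ up a major 3rd → D. New chord: D minor added-ninth.
- root: D
- minor 3rd: F
- perfect 5th: A
- major 9th: E

D F A E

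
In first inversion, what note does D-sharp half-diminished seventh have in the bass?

D-sharp half-diminished seventh = D#–F#–A–C#. First inversion → third in the bass = F#.

F#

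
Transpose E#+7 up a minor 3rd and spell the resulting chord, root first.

Transposed root: E# → G# (minor 3rd up). So we spell G# augmented seventh:
root → G#
3rd (major 3rd) → B#
5th (augmented 5th) → D##
7th (minor 7th) → F#

G#  B#  D##  F#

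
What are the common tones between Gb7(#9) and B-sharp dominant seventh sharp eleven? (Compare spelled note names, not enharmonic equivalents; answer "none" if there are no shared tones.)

Gb7(#9) = G♭, B♭, D♭, F♭, A.
B-sharp dominant seventh sharp eleven = B♯, D𝄪, F𝄪, A♯, E𝄪.
Shared: none.

none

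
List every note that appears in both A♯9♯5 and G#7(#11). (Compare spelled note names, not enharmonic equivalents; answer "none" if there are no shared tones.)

C𝄪, G♯, B♯

A♯9♯5: A♯ C𝄪 E𝄪 G♯ B♯
G#7(#11): G♯ B♯ D♯ F♯ C𝄪
Common to both → C𝄪, G♯, B♯.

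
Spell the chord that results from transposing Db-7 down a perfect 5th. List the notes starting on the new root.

Db down a perfect 5th → Gb. New chord: Gb minor seventh.
root → Gb
3rd (minor 3rd) → Bbb
5th (perfect 5th) → Db
7th (minor 7th) → Fb

Gb, Bbb, Db, Fb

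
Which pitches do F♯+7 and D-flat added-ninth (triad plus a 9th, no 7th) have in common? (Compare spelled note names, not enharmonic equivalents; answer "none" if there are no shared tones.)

F♯+7 = F#, A#, C##, E.
D-flat added-ninth = Db, F, Ab, Eb.
Shared: none.

none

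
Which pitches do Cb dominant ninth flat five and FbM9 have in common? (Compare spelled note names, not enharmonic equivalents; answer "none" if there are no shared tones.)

Cb dominant ninth flat five: Cb Eb Gbb Bbb Db
FbM9: Fb Ab Cb Eb Gb
Common to both → Cb, Eb.

Cb, Eb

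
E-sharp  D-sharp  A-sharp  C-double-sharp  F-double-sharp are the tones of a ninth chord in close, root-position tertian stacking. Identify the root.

D-sharp

Stacking in thirds gives D-sharp – F-double-sharp – A-sharp – C-double-sharp – E-sharp, so D-sharp is the root — D-sharp major ninth.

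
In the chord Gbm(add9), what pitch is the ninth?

Root of Gbm(add9) = Gb. The 9th is a major 9th: Gb up a major 9th → Ab.

Ab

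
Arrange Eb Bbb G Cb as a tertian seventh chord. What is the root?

Cb

Arranged so that each adjacent pair is a third by letter name: Cb – Eb – G – Bbb.
The bottom of that stack, Cb, is the root (this is Cb augmented seventh).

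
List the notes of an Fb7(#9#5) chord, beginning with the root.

Fb, Ab, C, Ebb, G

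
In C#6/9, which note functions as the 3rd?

E#

C#6/9 is built on C#; its 3rd is a major 3rd above the root.
A third above C uses the letter E, and the major 3rd above C# is E#.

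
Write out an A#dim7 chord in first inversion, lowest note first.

C♯ – E – G – A♯

A#dim7 = A♯–C♯–E–G; first inversion → third (C♯) lowest.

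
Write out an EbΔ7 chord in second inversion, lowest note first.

In root position, EbΔ7 is Eb–G–Bb–D.
Second inversion puts the fifth (Bb) in the bass.

Bb D Eb G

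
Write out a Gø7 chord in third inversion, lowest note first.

F, G, Bb, Db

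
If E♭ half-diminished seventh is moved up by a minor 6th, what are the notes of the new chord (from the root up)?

Eb up a minor 6th → Cb. New chord: Cb half-diminished seventh.
- root: Cb
- minor 3rd: Ebb
- diminished 5th: Gbb
- minor 7th: Bbb

Cb – Ebb – Gbb – Bbb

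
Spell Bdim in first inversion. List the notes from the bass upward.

In root position, Bdim is B–D–F.
First inversion puts the third (D) in the bass.

D, F, B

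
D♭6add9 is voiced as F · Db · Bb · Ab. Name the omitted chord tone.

D♭6add9 = Db, F, Ab, Bb, Eb. The voicing lacks the 9th (major 9th), Eb.

Eb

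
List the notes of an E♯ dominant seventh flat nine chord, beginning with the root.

E-sharp  G-double-sharp  B-sharp  D-sharp  F-sharp

E♯ dominant seventh flat nine is a dominant seventh flat nine built on E-sharp.
root → E-sharp
3rd (major 3rd) → G-double-sharp
5th (perfect 5th) → B-sharp
7th (minor 7th) → D-sharp
9th (minor 9th) → F-sharp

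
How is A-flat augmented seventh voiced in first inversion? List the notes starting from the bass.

C, E, Gb, Ab

In root position, A-flat augmented seventh is Ab–C–E–Gb.
First inversion puts the third (C) in the bass.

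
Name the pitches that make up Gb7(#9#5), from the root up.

Gb, Bb, D, Fb, A

Gb7(#9#5): dominant seventh sharp nine sharp five on Gb.
Gb — root
Bb — major 3rd
D — augmented 5th
Fb — minor 7th
A — augmented 9th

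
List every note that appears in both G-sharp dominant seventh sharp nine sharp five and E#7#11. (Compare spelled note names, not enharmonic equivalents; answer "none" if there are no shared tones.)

G-sharp dominant seventh sharp nine sharp five: G# B# D## F# A##
E#7#11: E# G## B# D# A##
Common to both → B#, A##.

B#, A##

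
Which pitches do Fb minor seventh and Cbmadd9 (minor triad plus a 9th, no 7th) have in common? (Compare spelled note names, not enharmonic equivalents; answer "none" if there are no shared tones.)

C♭ E𝄫

Fb minor seventh = F♭, A𝄫, C♭, E𝄫.
Cbmadd9 = C♭, E𝄫, G♭, D♭.
Shared: C♭, E𝄫.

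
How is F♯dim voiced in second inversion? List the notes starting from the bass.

F♯dim = F#–A–C; second inversion → fifth (C) lowest.

C, F#, A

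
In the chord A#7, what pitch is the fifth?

E#

A#7 is built on A#; its 5th is a perfect 5th above the root.
A fifth above A uses the letter E, and the perfect 5th above A# is E#.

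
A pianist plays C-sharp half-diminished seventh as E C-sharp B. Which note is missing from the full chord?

G

C-sharp half-diminished seventh = C-sharp, E, G, B. The voicing lacks the 5th (diminished 5th), G.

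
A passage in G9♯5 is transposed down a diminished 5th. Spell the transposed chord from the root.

A diminished 5th down from G is C♯, so the new chord is C♯ dominant ninth sharp five.
C♯ — root
E♯ — major 3rd
G𝄪 — augmented 5th
B — minor 7th
D♯ — major 9th

C♯, E♯, G𝄪, B, D♯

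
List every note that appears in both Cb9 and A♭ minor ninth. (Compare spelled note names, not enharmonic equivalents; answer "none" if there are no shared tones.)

Cb9: Cb Eb Gb Bbb Db
A♭ minor ninth: Ab Cb Eb Gb Bb
Common to both → Cb, Eb, Gb.

Cb – Eb – Gb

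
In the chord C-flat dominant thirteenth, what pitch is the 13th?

C-flat dominant thirteenth is built on Cb; its 13th is a major 13th above the root.
A sixth above C uses the letter A, and the major 13th above Cb is Ab.

Ab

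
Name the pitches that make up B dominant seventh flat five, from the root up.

B  D#  F  A

B dominant seventh flat five is a dominant seventh flat five built on B.
B — root
D# — major 3rd
F — diminished 5th
A — minor 7th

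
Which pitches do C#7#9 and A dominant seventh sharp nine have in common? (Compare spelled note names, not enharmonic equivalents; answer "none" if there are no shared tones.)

C#

C#7#9 = C#, E#, G#, B, D##.
A dominant seventh sharp nine = A, C#, E, G, B#.
Shared: C#.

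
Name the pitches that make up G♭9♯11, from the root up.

Gb Bb Db Fb Ab C

G♭9♯11: dominant ninth sharp eleven on Gb.
Gb — root
Bb — major 3rd
Db — perfect 5th
Fb — minor 7th
Ab — major 9th
C — augmented 11th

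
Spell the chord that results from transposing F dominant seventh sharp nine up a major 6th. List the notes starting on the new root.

D  F-sharp  A  C  E-sharp

Transposed root: F → D (major 6th up). So we spell D dominant seventh sharp nine:
D — root
F-sharp — major 3rd
A — perfect 5th
C — minor 7th
E-sharp — augmented 9th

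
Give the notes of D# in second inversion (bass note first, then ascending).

A# – D# – F##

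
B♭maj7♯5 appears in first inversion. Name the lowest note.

B♭maj7♯5 = Bb–D–F#–A. First inversion → third in the bass = D.

D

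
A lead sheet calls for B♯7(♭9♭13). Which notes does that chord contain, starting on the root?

B♯  D𝄪  F𝄪  A♯  C♯  G♯

Root B♯, quality dominant seventh flat nine flat thirteen:
- root: B♯
- major 3rd: D𝄪
- perfect 5th: F𝄪
- minor 7th: A♯
- minor 9th: C♯
- minor 13th: G♯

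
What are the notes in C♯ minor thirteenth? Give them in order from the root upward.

C♯ minor thirteenth is a minor thirteenth built on C-sharp.
- root: C-sharp
- minor 3rd: E
- perfect 5th: G-sharp
- minor 7th: B
- major 9th: D-sharp
- perfect 11th: F-sharp
- major 13th: A-sharp

C-sharp  E  G-sharp  B  D-sharp  F-sharp  A-sharp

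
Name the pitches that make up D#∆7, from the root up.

D#∆7 is a major seventh built on D#.
- root: D#
- major 3rd: F##
- perfect 5th: A#
- major 7th: C##

D#, F##, A#, C##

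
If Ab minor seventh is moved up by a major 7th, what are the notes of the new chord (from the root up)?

A major 7th up from A-flat is G, so the new chord is G minor seventh.
root → G
3rd (minor 3rd) → B-flat
5th (perfect 5th) → D
7th (minor 7th) → F

G B-flat D F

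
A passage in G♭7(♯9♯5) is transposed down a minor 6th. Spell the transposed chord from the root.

Transposed root: Gb → Bb (minor 6th down). So we spell Bb dominant seventh sharp nine sharp five:
root → Bb
3rd (major 3rd) → D
5th (augmented 5th) → F#
7th (minor 7th) → Ab
9th (augmented 9th) → C#

Bb  D  F#  Ab  C#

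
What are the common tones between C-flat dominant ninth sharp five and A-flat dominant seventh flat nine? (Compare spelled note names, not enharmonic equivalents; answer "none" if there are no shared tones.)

C-flat dominant ninth sharp five = C-flat, E-flat, G, B-double-flat, D-flat.
A-flat dominant seventh flat nine = A-flat, C, E-flat, G-flat, B-double-flat.
Shared: E-flat, B-double-flat.

E-flat  B-double-flat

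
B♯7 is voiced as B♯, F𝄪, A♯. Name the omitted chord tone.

D𝄪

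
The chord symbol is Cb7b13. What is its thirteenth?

Abb

Cb7b13 is built on Cb; its 13th is a minor 13th above the root.
A sixth above C uses the letter A, and the minor 13th above Cb is Abb.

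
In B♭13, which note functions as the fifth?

F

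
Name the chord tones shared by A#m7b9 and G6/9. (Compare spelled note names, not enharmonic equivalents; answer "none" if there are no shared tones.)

A#m7b9 = A#, C#, E#, G#, B.
G6/9 = G, B, D, E, A.
Shared: B.

B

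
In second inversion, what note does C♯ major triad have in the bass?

G♯

C♯ major triad in root position is C♯–E♯–G♯.
Second inversion places the fifth in the bass, which is G♯.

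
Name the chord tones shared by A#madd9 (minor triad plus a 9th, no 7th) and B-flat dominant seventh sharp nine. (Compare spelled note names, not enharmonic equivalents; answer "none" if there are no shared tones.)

C#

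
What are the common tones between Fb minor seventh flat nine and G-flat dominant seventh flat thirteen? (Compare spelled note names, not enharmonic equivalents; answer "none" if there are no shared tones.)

F-flat, E-double-flat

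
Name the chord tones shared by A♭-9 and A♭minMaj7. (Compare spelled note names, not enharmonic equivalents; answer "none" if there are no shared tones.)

A♭  C♭  E♭

A♭-9: A♭ C♭ E♭ G♭ B♭
A♭minMaj7: A♭ C♭ E♭ G
Common to both → A♭, C♭, E♭.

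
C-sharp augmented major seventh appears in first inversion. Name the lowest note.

C-sharp augmented major seventh in root position is C-sharp–E-sharp–G-double-sharp–B-sharp.
First inversion places the third in the bass, which is E-sharp.

E-sharp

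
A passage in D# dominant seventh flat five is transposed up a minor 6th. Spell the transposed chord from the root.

Transposed root: D# → B (minor 6th up). So we spell B dominant seventh flat five:
B — root
D# — major 3rd
F — diminished 5th
A — minor 7th

B D# F A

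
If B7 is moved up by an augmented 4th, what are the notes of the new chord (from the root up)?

B up an augmented 4th → E#. New chord: E# dominant seventh.
root → E#
3rd (major 3rd) → G##
5th (perfect 5th) → B#
7th (minor 7th) → D#

E#, G##, B#, D#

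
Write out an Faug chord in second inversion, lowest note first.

Faug = F–A–C#; second inversion → fifth (C#) lowest.

C# F A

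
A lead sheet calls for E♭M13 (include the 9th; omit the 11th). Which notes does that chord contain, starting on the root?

Root Eb, quality major thirteenth:
Root: Eb
Major 3rd (3rd): G
Perfect 5th (5th): Bb
Major 7th (7th): D
Major 9th (9th): F
Major 13th (13th): C

Eb – G – Bb – D – F – C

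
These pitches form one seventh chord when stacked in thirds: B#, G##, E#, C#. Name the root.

Arranged so that each adjacent pair is a third by letter name: C# – E# – G## – B#.
The bottom of that stack, C#, is the root (this is C# augmented major seventh).

C#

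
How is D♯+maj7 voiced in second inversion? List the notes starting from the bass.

In root position, D♯+maj7 is D#–F##–A##–C##.
Second inversion puts the fifth (A##) in the bass.

A## – C## – D# – F##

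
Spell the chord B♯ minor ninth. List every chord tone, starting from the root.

B♯ minor ninth: minor ninth on B-sharp.
Root: B-sharp
Minor 3rd (3rd): D-sharp
Perfect 5th (5th): F-double-sharp
Minor 7th (7th): A-sharp
Major 9th (9th): C-double-sharp

B-sharp  D-sharp  F-double-sharp  A-sharp  C-double-sharp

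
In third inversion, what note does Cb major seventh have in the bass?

Cb major seventh in root position is C♭–E♭–G♭–B♭.
Third inversion places the seventh in the bass, which is B♭.

B♭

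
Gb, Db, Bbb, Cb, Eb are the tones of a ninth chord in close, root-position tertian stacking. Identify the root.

Stacking in thirds gives Cb – Eb – Gb – Bbb – Db, so Cb is the root — Cb dominant ninth.

Cb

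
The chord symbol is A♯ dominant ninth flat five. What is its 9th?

B#

A♯ dominant ninth flat five is built on A#; its 9th is a major 9th above the root.
A second above A uses the letter B, and the major 9th above A# is B#.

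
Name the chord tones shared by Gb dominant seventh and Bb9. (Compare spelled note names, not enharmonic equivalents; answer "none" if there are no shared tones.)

Gb dominant seventh = Gb, Bb, Db, Fb.
Bb9 = Bb, D, F, Ab, C.
Shared: Bb.

Bb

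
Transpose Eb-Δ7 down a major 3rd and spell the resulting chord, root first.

Cb – Ebb – Gb – Bb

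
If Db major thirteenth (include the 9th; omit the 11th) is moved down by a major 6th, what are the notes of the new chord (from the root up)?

Transposed root: Db → Fb (major 6th down). So we spell Fb major thirteenth:
Fb — root
Ab — major 3rd
Cb — perfect 5th
Eb — major 7th
Gb — major 9th
Db — major 13th

Fb – Ab – Cb – Eb – Gb – Db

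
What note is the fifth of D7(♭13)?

A

D7(♭13) is built on D; its 5th is a perfect 5th above the root.
A fifth above D uses the letter A, and the perfect 5th above D is A.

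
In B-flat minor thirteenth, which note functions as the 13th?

G

B-flat minor thirteenth is built on Bb; its 13th is a major 13th above the root.
A sixth above B uses the letter G, and the major 13th above Bb is G.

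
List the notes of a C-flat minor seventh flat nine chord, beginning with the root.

C-flat, E-double-flat, G-flat, B-double-flat, D-double-flat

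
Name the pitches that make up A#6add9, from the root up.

A# – C## – E# – F## – B#

A#6add9: six-nine on A#.
- root: A#
- major 3rd: C##
- perfect 5th: E#
- major 6th: F##
- major 9th: B#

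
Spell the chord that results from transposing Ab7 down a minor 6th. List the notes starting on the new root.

Transposed root: Ab → C (minor 6th down). So we spell C dominant seventh:
- root: C
- major 3rd: E
- perfect 5th: G
- minor 7th: Bb

C E G Bb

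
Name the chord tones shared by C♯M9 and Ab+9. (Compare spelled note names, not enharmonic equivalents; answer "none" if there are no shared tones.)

C♯M9 = C#, E#, G#, B#, D#.
Ab+9 = Ab, C, E, Gb, Bb.
Shared: none.

none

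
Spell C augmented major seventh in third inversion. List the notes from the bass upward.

In root position, C augmented major seventh is C–E–G-sharp–B.
Third inversion puts the seventh (B) in the bass.

B – C – E – G-sharp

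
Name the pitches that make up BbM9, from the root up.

Bb, D, F, A, C

BbM9 is a major ninth built on Bb.
Bb — root
D — major 3rd
F — perfect 5th
A — major 7th
C — major 9th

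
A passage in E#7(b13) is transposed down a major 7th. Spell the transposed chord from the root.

E# down a major 7th → F#. New chord: F# dominant seventh flat thirteen.
- root: F#
- major 3rd: A#
- perfect 5th: C#
- minor 7th: E
- minor 13th: D

F#, A#, C#, E, D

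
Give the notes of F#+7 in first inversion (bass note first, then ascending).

In root position, F#+7 is F♯–A♯–C𝄪–E.
First inversion puts the third (A♯) in the bass.

A♯  C𝄪  E  F♯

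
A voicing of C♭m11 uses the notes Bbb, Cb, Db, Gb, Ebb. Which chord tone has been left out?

C♭m11 = Cb, Ebb, Gb, Bbb, Db, Fb. The voicing lacks the 11th (perfect 11th), Fb.

Fb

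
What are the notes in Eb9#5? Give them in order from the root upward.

Eb  G  B  Db  F

Eb9#5 is a dominant ninth sharp five built on Eb.
root → Eb
3rd (major 3rd) → G
5th (augmented 5th) → B
7th (minor 7th) → Db
9th (major 9th) → F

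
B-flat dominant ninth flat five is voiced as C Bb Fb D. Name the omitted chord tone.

The full B-flat dominant ninth flat five chord is Bb, D, Fb, Ab, C.
Comparing with the voicing, the minor 7th (7th) — Ab — is absent.

Ab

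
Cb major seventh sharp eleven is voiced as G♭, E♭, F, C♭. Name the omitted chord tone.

B♭

The full Cb major seventh sharp eleven chord is C♭, E♭, G♭, B♭, F.
Comparing with the voicing, the major 7th (7th) — B♭ — is absent.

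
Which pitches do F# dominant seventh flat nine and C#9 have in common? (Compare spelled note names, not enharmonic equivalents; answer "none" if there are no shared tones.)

C#

F# dominant seventh flat nine: F# A# C# E G
C#9: C# E# G# B D#
Common to both → C#.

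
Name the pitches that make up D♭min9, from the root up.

D♭min9: minor ninth on Db.
Db — root
Fb — minor 3rd
Ab — perfect 5th
Cb — minor 7th
Eb — major 9th

Db, Fb, Ab, Cb, Eb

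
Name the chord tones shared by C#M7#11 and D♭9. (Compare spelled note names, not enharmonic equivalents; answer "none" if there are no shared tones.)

none

C#M7#11 = C♯, E♯, G♯, B♯, F𝄪.
D♭9 = D♭, F, A♭, C♭, E♭.
Shared: none.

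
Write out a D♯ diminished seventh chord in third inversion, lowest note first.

D♯ diminished seventh = D#–F#–A–C; third inversion → seventh (C) lowest.

C – D# – F# – A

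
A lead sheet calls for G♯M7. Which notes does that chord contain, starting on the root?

G♯M7: major seventh on G#.
root → G#
3rd (major 3rd) → B#
5th (perfect 5th) → D#
7th (major 7th) → F##

G# – B# – D# – F##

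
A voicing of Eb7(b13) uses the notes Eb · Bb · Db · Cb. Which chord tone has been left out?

Eb7(b13) = Eb, G, Bb, Db, Cb. The voicing lacks the 3rd (major 3rd), G.

G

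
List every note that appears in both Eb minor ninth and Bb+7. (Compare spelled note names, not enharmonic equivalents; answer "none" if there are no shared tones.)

B♭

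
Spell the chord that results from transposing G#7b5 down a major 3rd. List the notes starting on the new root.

A major 3rd down from G# is E, so the new chord is E dominant seventh flat five.
root → E
3rd (major 3rd) → G#
5th (diminished 5th) → Bb
7th (minor 7th) → D

E – G# – Bb – D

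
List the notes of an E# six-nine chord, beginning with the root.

E♯ G𝄪 B♯ C𝄪 F𝄪

E# six-nine: six-nine on E♯.
E♯ — root
G𝄪 — major 3rd
B♯ — perfect 5th
C𝄪 — major 6th
F𝄪 — major 9th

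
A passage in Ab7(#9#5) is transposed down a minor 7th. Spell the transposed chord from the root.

Bb  D  F#  Ab  C#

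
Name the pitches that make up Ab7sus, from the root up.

Ab7sus: dominant seventh suspended fourth on A♭.
root → A♭
4th (perfect 4th) → D♭
5th (perfect 5th) → E♭
7th (minor 7th) → G♭

A♭  D♭  E♭  G♭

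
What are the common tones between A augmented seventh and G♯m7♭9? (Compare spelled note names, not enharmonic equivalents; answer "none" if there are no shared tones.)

A

A augmented seventh = A, C#, E#, G.
G♯m7♭9 = G#, B, D#, F#, A.
Shared: A.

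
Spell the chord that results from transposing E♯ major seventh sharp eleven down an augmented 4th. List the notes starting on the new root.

B D-sharp F-sharp A-sharp E-sharp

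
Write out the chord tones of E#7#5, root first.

E#7#5: augmented seventh on E#.
Root: E#
Major 3rd (3rd): G##
Augmented 5th (5th): B##
Minor 7th (7th): D#

E# G## B## D#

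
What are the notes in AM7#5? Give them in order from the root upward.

AM7#5: augmented major seventh on A.
Root: A
Major 3rd (3rd): C♯
Augmented 5th (5th): E♯
Major 7th (7th): G♯

A, C♯, E♯, G♯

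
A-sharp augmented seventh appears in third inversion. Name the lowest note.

G#

A-sharp augmented seventh = A#–C##–E##–G#. Third inversion → seventh in the bass = G#.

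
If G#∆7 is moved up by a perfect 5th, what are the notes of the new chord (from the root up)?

A perfect 5th up from G# is D#, so the new chord is D# major seventh.
- root: D#
- major 3rd: F##
- perfect 5th: A#
- major 7th: C##

D# – F## – A# – C##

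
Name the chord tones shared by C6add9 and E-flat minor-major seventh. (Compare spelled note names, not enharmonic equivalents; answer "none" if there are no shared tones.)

C6add9 = C, E, G, A, D.
E-flat minor-major seventh = Eb, Gb, Bb, D.
Shared: D.

D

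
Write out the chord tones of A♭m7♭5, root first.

Root Ab, quality half-diminished seventh:
root → Ab
3rd (minor 3rd) → Cb
5th (diminished 5th) → Ebb
7th (minor 7th) → Gb

Ab  Cb  Ebb  Gb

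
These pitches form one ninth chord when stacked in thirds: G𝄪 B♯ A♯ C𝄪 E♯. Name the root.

A♯

Arranged so that each adjacent pair is a third by letter name: A♯ – C𝄪 – E♯ – G𝄪 – B♯.
The bottom of that stack, A♯, is the root (this is A♯ major ninth).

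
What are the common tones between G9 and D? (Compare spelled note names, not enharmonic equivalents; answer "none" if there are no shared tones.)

D, A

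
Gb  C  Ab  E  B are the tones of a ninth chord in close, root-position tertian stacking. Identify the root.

Ab

Stacking in thirds gives Ab – C – E – Gb – B, so Ab is the root — Ab dominant seventh sharp nine sharp five.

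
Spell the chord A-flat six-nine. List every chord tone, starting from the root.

A-flat  C  E-flat  F  B-flat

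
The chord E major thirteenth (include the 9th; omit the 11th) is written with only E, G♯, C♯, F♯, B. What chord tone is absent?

D♯

The full E major thirteenth chord is E, G♯, B, D♯, F♯, C♯.
Comparing with the voicing, the major 7th (7th) — D♯ — is absent.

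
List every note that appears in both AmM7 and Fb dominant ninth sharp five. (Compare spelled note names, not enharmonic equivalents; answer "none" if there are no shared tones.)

AmM7 = A, C, E, G#.
Fb dominant ninth sharp five = Fb, Ab, C, Ebb, Gb.
Shared: C.

C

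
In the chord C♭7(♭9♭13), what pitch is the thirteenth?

Abb

Root of C♭7(♭9♭13) = Cb. The 13th is a minor 13th: Cb up a minor 13th → Abb.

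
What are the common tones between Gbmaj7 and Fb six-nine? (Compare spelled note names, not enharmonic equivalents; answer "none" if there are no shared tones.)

Gbmaj7 = Gb, Bb, Db, F.
Fb six-nine = Fb, Ab, Cb, Db, Gb.
Shared: Gb, Db.

Gb  Db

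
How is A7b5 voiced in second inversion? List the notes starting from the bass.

Eb G A C#

A7b5 = A–C#–Eb–G; second inversion → fifth (Eb) lowest.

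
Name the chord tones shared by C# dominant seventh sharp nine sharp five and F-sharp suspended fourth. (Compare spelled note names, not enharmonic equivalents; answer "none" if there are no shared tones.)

C#  B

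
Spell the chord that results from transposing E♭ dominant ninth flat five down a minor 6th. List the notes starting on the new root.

E-flat down a minor 6th → G. New chord: G dominant ninth flat five.
- root: G
- major 3rd: B
- diminished 5th: D-flat
- minor 7th: F
- major 9th: A

G, B, D-flat, F, A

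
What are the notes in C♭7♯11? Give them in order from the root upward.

C♭  E♭  G♭  B𝄫  F

Root C♭, quality dominant seventh sharp eleven:
root → C♭
3rd (major 3rd) → E♭
5th (perfect 5th) → G♭
7th (minor 7th) → B𝄫
11th (augmented 11th) → F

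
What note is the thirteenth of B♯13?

Root of B♯13 = B♯. The 13th is a major 13th: B♯ up a major 13th → G𝄪.

G𝄪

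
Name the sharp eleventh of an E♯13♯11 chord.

A𝄪

E♯13♯11 is built on E♯; its 11th is an augmented 11th above the root.
A fourth above E uses the letter A, and the augmented 11th above E♯ is A𝄪.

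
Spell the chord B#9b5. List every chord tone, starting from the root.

B# – D## – F# – A# – C##

Root B#, quality dominant ninth flat five:
root → B#
3rd (major 3rd) → D##
5th (diminished 5th) → F#
7th (minor 7th) → A#
9th (major 9th) → C##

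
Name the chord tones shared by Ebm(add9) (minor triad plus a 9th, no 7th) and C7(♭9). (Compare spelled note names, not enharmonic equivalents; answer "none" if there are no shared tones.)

Bb

Ebm(add9): Eb Gb Bb F
C7(♭9): C E G Bb Db
Common to both → Bb.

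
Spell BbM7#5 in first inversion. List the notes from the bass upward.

D, F#, A, Bb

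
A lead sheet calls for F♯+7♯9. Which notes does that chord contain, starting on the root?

F♯+7♯9: dominant seventh sharp nine sharp five on F#.
- root: F#
- major 3rd: A#
- augmented 5th: C##
- minor 7th: E
- augmented 9th: G##

F# – A# – C## – E – G##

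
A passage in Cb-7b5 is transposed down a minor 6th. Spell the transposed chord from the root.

Eb – Gb – Bbb – Db

A minor 6th down from Cb is Eb, so the new chord is Eb half-diminished seventh.
- root: Eb
- minor 3rd: Gb
- diminished 5th: Bbb
- minor 7th: Db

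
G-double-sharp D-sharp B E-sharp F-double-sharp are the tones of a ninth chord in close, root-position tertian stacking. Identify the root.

E-sharp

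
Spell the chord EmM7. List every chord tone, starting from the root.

Root E, quality minor-major seventh:
root → E
3rd (minor 3rd) → G
5th (perfect 5th) → B
7th (major 7th) → D♯

E G B D♯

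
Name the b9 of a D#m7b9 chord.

D#m7b9 is built on D#; its 9th is a minor 9th above the root.
A second above D uses the letter E, and the minor 9th above D# is E.

E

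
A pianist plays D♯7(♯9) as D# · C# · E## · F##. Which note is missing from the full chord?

The full D♯7(♯9) chord is D#, F##, A#, C#, E##.
Comparing with the voicing, the perfect 5th (5th) — A# — is absent.

A#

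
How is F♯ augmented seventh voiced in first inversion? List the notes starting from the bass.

In root position, F♯ augmented seventh is F-sharp–A-sharp–C-double-sharp–E.
First inversion puts the third (A-sharp) in the bass.

A-sharp – C-double-sharp – E – F-sharp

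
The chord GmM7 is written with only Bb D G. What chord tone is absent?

F#

GmM7 = G, Bb, D, F#. The voicing lacks the 7th (major 7th), F#.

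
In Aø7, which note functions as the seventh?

G

Aø7 is built on A; its 7th is a minor 7th above the root.
A seventh above A uses the letter G, and the minor 7th above A is G.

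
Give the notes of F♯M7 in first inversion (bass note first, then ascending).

A#, C#, E#, F#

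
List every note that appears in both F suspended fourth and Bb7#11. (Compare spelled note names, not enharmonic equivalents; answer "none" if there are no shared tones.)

F, Bb

F suspended fourth: F Bb C
Bb7#11: Bb D F Ab E
Common to both → F, Bb.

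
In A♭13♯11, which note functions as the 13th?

Root of A♭13♯11 = Ab. The 13th is a major 13th: Ab up a major 13th → F.

F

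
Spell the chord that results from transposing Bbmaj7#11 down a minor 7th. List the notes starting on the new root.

C, E, G, B, F#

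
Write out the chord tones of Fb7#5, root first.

Root Fb, quality augmented seventh:
root → Fb
3rd (major 3rd) → Ab
5th (augmented 5th) → C
7th (minor 7th) → Ebb

Fb Ab C Ebb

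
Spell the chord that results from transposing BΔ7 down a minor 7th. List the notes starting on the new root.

A minor 7th down from B is C♯, so the new chord is C♯ major seventh.
root → C♯
3rd (major 3rd) → E♯
5th (perfect 5th) → G♯
7th (major 7th) → B♯

C♯  E♯  G♯  B♯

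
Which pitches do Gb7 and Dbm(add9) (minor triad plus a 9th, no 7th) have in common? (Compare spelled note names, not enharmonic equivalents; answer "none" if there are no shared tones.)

Gb7 = Gb, Bb, Db, Fb.
Dbm(add9) = Db, Fb, Ab, Eb.
Shared: Db, Fb.

Db – Fb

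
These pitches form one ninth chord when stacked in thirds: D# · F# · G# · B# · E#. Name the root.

Arranged so that each adjacent pair is a third by letter name: E# – G# – B# – D# – F#.
The bottom of that stack, E#, is the root (this is E# minor seventh flat nine).

E#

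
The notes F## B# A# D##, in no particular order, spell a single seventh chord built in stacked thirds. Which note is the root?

B#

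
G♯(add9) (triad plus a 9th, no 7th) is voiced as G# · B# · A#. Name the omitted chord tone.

D#

The full G♯(add9) chord is G#, B#, D#, A#.
Comparing with the voicing, the perfect 5th (5th) — D# — is absent.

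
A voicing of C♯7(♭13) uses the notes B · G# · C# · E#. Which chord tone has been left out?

A

The full C♯7(♭13) chord is C#, E#, G#, B, A.
Comparing with the voicing, the minor 13th (13th) — A — is absent.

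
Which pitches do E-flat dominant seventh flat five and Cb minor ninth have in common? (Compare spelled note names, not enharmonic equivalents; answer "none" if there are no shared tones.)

Bbb, Db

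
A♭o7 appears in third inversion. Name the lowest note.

A♭o7 = Ab–Cb–Ebb–Gbb. Third inversion → seventh in the bass = Gbb.

Gbb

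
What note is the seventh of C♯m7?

B

Root of C♯m7 = C#. The 7th is a minor 7th: C# up a minor 7th → B.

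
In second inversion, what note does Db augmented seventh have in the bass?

Db augmented seventh = D-flat–F–A–C-flat. Second inversion → fifth in the bass = A.

A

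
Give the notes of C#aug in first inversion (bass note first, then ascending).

E# – G## – C#

In root position, C#aug is C#–E#–G##.
First inversion puts the third (E#) in the bass.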